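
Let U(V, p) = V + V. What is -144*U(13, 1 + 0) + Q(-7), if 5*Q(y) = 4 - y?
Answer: -18709/5 ≈ -3741.8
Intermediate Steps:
U(V, p) = 2*V
Q(y) = 4/5 - y/5 (Q(y) = (4 - y)/5 = 4/5 - y/5)
-144*U(13, 1 + 0) + Q(-7) = -288*13 + (4/5 - 1/5*(-7)) = -144*26 + (4/5 + 7/5) = -3744 + 11/5 = -18709/5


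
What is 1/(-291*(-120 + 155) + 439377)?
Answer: 1/429192 ≈ 2.3300e-6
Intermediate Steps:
1/(-291*(-120 + 155) + 439377) = 1/(-291*35 + 439377) = 1/(-10185 + 439377) = 1/429192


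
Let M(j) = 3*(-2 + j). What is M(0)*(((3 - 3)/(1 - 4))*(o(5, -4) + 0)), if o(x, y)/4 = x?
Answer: 0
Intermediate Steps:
o(x, y) = 4*x
M(j) = -6 + 3*j
M(0)*(((3 - 3)/(1 - 4))*(o(5, -4) + 0)) = (-6 + 3*0)*(((3 - 3)/(1 - 4))*(4*5 + 0)) = (-6 + 0)*((0/(-3))*(20 + 0)) = -6*0*(-⅓)*20 = -0*20 = -6*0 = 0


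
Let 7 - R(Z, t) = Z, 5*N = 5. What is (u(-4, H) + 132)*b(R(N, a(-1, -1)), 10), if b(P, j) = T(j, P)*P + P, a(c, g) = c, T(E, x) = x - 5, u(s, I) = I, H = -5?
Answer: 1524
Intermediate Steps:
N = 1 (N = (1/5)*5 = 1)
T(E, x) = -5 + x
R(Z, t) = 7 - Z
b(P, j) = P + P*(-5 + P) (b(P, j) = (-5 + P)*P + P = P*(-5 + P) + P = P + P*(-5 + P))
(u(-4, H) + 132)*b(R(N, a(-1, -1)), 10) = (-5 + 132)*((7 - 1*1)*(-4 + (7 - 1*1))) = 127*((7 - 1)*(-4 + (7 - 1))) = 127*(6*(-4 + 6)) = 127*(6*2) = 127*12 = 1524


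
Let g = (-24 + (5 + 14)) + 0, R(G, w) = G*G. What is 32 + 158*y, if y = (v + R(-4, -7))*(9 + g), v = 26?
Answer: 26576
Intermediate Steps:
R(G, w) = G²
g = -5 (g = (-24 + 19) + 0 = -5 + 0 = -5)
y = 168 (y = (26 + (-4)²)*(9 - 5) = (26 + 16)*4 = 42*4 = 168)
32 + 158*y = 32 + 158*168 = 32 + 26544 = 26576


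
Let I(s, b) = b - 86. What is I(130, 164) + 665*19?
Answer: 12713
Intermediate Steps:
I(s, b) = -86 + b
I(130, 164) + 665*19 = (-86 + 164) + 665*19 = 78 + 12635 = 12713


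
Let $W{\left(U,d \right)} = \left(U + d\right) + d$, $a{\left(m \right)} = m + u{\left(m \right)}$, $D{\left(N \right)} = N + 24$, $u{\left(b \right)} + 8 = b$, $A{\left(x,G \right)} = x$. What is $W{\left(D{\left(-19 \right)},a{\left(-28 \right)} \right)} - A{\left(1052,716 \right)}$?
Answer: $-1175$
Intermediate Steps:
$u{\left(b \right)} = -8 + b$
$D{\left(N \right)} = 24 + N$
$a{\left(m \right)} = -8 + 2 m$ ($a{\left(m \right)} = m + \left(-8 + m\right) = -8 + 2 m$)
$W{\left(U,d \right)} = U + 2 d$
$W{\left(D{\left(-19 \right)},a{\left(-28 \right)} \right)} - A{\left(1052,716 \right)} = \left(\left(24 - 19\right) + 2 \left(-8 + 2 \left(-28\right)\right)\right) - 1052 = \left(5 + 2 \left(-8 - 56\right)\right) - 1052 = \left(5 + 2 \left(-64\right)\right) - 1052 = \left(5 - 128\right) - 1052 = -123 - 1052 = -1175$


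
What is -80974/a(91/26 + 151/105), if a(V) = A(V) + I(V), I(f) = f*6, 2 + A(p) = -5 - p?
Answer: -3400908/743 ≈ -4577.3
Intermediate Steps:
A(p) = -7 - p (A(p) = -2 + (-5 - p) = -7 - p)
I(f) = 6*f
a(V) = -7 + 5*V (a(V) = (-7 - V) + 6*V = -7 + 5*V)
-80974/a(91/26 + 151/105) = -80974/(-7 + 5*(91/26 + 151/105)) = -80974/(-7 + 5*(91*(1/26) + 151*(1/105))) = -80974/(-7 + 5*(7/2 + 151/105)) = -80974/(-7 + 5*(1037/210)) = -80974/(-7 + 1037/42) = -80974/743/42 = -80974*42/743 = -3400908/743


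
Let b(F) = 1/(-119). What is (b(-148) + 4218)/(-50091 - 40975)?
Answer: -501941/10836854 ≈ -0.046318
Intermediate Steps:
b(F) = -1/119
(b(-148) + 4218)/(-50091 - 40975) = (-1/119 + 4218)/(-50091 - 40975) = (501941/119)/(-91066) = (501941/119)*(-1/91066) = -501941/10836854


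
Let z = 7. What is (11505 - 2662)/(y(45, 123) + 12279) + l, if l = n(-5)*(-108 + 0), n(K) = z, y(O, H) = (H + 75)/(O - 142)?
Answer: -899436169/1190865 ≈ -755.28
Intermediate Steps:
y(O, H) = (75 + H)/(-142 + O)
n(K) = 7
l = -756 (l = 7*(-108 + 0) = 7*(-108) = -756)
(11505 - 2662)/(y(45, 123) + 12279) + l = (11505 - 2662)/((75 + 123)/(-142 + 45) + 12279) - 756 = 8843/(198/(-97) + 12279) - 756 = 8843/(-1/97*198 + 12279) - 756 = 8843/(-198/97 + 12279) - 756 = 8843/(1190865/97) - 756 = 8843*(97/1190865) - 756 = 857771/1190865 - 756 = -899436169/1190865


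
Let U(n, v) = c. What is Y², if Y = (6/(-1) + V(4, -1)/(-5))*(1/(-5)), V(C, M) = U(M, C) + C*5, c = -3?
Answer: 2209/625 ≈ 3.5344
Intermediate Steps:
U(n, v) = -3
V(C, M) = -3 + 5*C (V(C, M) = -3 + C*5 = -3 + 5*C)
Y = 47/25 (Y = (6/(-1) + (-3 + 5*4)/(-5))*(1/(-5)) = (6*(-1) + (-3 + 20)*(-⅕))*(1*(-⅕)) = (-6 + 17*(-⅕))*(-⅕) = (-6 - 17/5)*(-⅕) = -47/5*(-⅕) = 47/25 ≈ 1.8800)
Y² = (47/25)² = 2209/625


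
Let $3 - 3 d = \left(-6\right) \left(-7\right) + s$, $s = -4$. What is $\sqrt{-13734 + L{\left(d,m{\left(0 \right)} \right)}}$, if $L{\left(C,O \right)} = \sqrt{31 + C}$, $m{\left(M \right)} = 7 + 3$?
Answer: $\frac{\sqrt{-123606 + 3 \sqrt{174}}}{3} \approx 117.17 i$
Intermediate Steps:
$m{\left(M \right)} = 10$
$d = - \frac{35}{3}$ ($d = 1 - \frac{\left(-6\right) \left(-7\right) - 4}{3} = 1 - \frac{42 - 4}{3} = 1 - \frac{38}{3} = - \frac{35}{3} \approx -11.667$)
$\sqrt{-13734 + L{\left(d,m{\left(0 \right)} \right)}} = \sqrt{-13734 + \sqrt{31 - \frac{35}{3}}} = \sqrt{-13734 + \sqrt{\frac{58}{3}}} = \sqrt{-13734 + \frac{\sqrt{174}}{3}}$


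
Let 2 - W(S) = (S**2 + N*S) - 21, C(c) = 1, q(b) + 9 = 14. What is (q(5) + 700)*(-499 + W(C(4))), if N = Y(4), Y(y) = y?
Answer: -339105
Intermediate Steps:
N = 4
q(b) = 5 (q(b) = -9 + 14 = 5)
W(S) = 23 - S**2 - 4*S (W(S) = 2 - ((S**2 + 4*S) - 21) = 2 - (-21 + S**2 + 4*S) = 2 + (21 - S**2 - 4*S) = 23 - S**2 - 4*S)
(q(5) + 700)*(-499 + W(C(4))) = (5 + 700)*(-499 + (23 - 1*1**2 - 4*1)) = 705*(-499 + (23 - 1*1 - 4)) = 705*(-499 + (23 - 1 - 4)) = 705*(-499 + 18) = 705*(-481) = -339105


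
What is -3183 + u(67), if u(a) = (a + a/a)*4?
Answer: -2911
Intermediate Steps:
u(a) = 4 + 4*a (u(a) = (a + 1)*4 = (1 + a)*4 = 4 + 4*a)
-3183 + u(67) = -3183 + (4 + 4*67) = -3183 + (4 + 268) = -3183 + 272 = -2911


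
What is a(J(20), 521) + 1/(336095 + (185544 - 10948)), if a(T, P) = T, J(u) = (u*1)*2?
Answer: 20427641/510691 ≈ 40.000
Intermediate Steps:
J(u) = 2*u (J(u) = u*2 = 2*u)
a(J(20), 521) + 1/(336095 + (185544 - 10948)) = 2*20 + 1/(336095 + (185544 - 10948)) = 40 + 1/(336095 + 174596) = 40 + 1/510691 = 20427641/510691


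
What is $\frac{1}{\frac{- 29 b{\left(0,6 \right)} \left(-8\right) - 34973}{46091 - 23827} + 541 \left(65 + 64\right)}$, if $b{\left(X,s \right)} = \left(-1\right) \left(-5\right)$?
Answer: $\frac{22264}{1553748483} \approx 1.4329 \cdot 10^{-5}$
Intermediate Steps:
$b{\left(X,s \right)} = 5$
$\frac{1}{\frac{- 29 b{\left(0,6 \right)} \left(-8\right) - 34973}{46091 - 23827} + 541 \left(65 + 64\right)} = \frac{1}{\frac{\left(-29\right) 5 \left(-8\right) - 34973}{46091 - 23827} + 541 \left(65 + 64\right)} = \frac{1}{\frac{\left(-145\right) \left(-8\right) - 34973}{22264} + 541 \cdot 129} = \frac{1}{\left(1160 - 34973\right) \frac{1}{22264} + 69789} = \frac{1}{\left(-33813\right) \frac{1}{22264} + 69789} = \frac{1}{- \frac{33813}{22264} + 69789} = \frac{1}{\frac{1553748483}{22264}} = \frac{22264}{1553748483}$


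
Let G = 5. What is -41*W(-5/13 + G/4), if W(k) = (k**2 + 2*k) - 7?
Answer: 501143/2704 ≈ 185.33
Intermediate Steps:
W(k) = -7 + k**2 + 2*k
-41*W(-5/13 + G/4) = -41*(-7 + (-5/13 + 5/4)**2 + 2*(-5/13 + 5/4)) = -41*(-7 + (45/52)**2 + 2*(45/52)) = -41*(-7 + 2025/2704 + 45/26) = -41*(-12223/2704) = 501143/2704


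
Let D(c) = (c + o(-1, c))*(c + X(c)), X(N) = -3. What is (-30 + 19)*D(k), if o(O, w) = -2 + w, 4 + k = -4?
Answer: -2178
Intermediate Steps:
k = -8 (k = -4 - 4 = -8)
D(c) = (-3 + c)*(-2 + 2*c) (D(c) = (c + (-2 + c))*(c - 3) = (-2 + 2*c)*(-3 + c) = (-3 + c)*(-2 + 2*c))
(-30 + 19)*D(k) = (-30 + 19)*(6 - 8*(-8) + 2*(-8)²) = -11*(6 + 64 + 2*64) = -11*(6 + 64 + 128) = -11*198 = -2178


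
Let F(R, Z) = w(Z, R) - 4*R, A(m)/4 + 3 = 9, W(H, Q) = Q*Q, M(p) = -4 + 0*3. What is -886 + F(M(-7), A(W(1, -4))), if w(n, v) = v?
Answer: -874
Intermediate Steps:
M(p) = -4 (M(p) = -4 + 0 = -4)
W(H, Q) = Q²
A(m) = 24 (A(m) = -12 + 4*9 = -12 + 36 = 24)
F(R, Z) = -3*R (F(R, Z) = R - 4*R = -3*R)
-886 + F(M(-7), A(W(1, -4))) = -886 - 3*(-4) = -886 + 12 = -874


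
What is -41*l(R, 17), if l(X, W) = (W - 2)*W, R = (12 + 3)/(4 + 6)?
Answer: -10455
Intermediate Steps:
R = 3/2 (R = 15/10 = 15*(⅒) = 3/2 ≈ 1.5000)
l(X, W) = W*(-2 + W) (l(X, W) = (-2 + W)*W = W*(-2 + W))
-41*l(R, 17) = -697*(-2 + 17) = -697*15 = -41*255 = -10455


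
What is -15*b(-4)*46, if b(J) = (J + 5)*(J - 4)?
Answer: 5520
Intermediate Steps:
b(J) = (-4 + J)*(5 + J) (b(J) = (5 + J)*(-4 + J) = (-4 + J)*(5 + J))
-15*b(-4)*46 = -15*(-20 - 4 + (-4)²)*46 = -15*(-20 - 4 + 16)*46 = -15*(-8)*46 = 120*46 = 5520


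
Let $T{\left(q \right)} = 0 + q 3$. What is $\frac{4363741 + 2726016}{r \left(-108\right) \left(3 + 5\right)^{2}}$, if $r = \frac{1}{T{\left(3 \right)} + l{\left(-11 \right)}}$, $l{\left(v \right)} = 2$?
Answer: $- \frac{77987327}{6912} \approx -11283.0$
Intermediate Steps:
$T{\left(q \right)} = 3 q$ ($T{\left(q \right)} = 0 + 3 q = 3 q$)
$r = \frac{1}{11}$ ($r = \frac{1}{3 \cdot 3 + 2} = \frac{1}{9 + 2} = \frac{1}{11} \approx 0.090909$)
$\frac{4363741 + 2726016}{r \left(-108\right) \left(3 + 5\right)^{2}} = \frac{4363741 + 2726016}{\frac{1}{11} \left(-108\right) \left(3 + 5\right)^{2}} = \frac{7089757}{\left(- \frac{108}{11}\right) 8^{2}} = \frac{7089757}{\left(- \frac{108}{11}\right) 64} = \frac{7089757}{- \frac{6912}{11}} = 7089757 \left(- \frac{11}{6912}\right) = - \frac{77987327}{6912}$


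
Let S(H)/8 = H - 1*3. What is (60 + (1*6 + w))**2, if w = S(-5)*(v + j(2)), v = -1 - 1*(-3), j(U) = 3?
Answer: 64516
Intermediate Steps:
S(H) = -24 + 8*H (S(H) = 8*(H - 1*3) = 8*(H - 3) = 8*(-3 + H) = -24 + 8*H)
v = 2 (v = -1 + 3 = 2)
w = -320 (w = (-24 + 8*(-5))*(2 + 3) = (-24 - 40)*5 = -64*5 = -320)
(60 + (1*6 + w))**2 = (60 + (1*6 - 320))**2 = (60 + (6 - 320))**2 = (60 - 314)**2 = (-254)**2 = 64516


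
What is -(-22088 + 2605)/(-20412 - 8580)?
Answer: -19483/28992 ≈ -0.67201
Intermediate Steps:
-(-22088 + 2605)/(-20412 - 8580) = -(-19483)/(-28992) = -(-19483)*(-1)/28992 = -1*19483/28992 = -19483/28992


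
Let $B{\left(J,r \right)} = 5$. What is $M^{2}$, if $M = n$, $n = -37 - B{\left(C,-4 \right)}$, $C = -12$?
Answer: $1764$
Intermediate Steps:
$n = -42$ ($n = -37 - 5 = -42$)
$M = -42$
$M^{2} = \left(-42\right)^{2} = 1764$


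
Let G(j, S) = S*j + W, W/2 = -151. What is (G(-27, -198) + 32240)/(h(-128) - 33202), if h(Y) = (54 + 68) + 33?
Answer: -37284/33047 ≈ -1.1282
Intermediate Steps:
W = -302 (W = 2*(-151) = -302)
G(j, S) = -302 + S*j (G(j, S) = S*j - 302 = -302 + S*j)
h(Y) = 155 (h(Y) = 122 + 33 = 155)
(G(-27, -198) + 32240)/(h(-128) - 33202) = ((-302 - 198*(-27)) + 32240)/(155 - 33202) = ((-302 + 5346) + 32240)/(-33047) = (5044 + 32240)*(-1/33047) = 37284*(-1/33047) = -37284/33047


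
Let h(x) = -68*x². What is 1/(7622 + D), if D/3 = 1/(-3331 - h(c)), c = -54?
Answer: 194957/1485962257 ≈ 0.00013120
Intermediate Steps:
D = 3/194957 (D = 3/(-3331 - (-68)*(-54)²) = 3/(-3331 - (-68)*2916) = 3/(-3331 - 1*(-198288)) = 3/(-3331 + 198288) = 3/194957 ≈ 1.5388e-5)
1/(7622 + D) = 1/(7622 + 3/194957) = 1/(1485962257/194957) = 194957/1485962257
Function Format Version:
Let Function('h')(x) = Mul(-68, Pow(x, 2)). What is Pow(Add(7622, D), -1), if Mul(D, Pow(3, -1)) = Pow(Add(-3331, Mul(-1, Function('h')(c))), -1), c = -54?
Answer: Rational(194957, 1485962257) ≈ 0.00013120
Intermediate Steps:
D = Rational(3, 194957) (D = Mul(3, Pow(Add(-3331, Mul(-1, Mul(-68, Pow(-54, 2)))), -1)) = Mul(3, Pow(Add(-3331, Mul(-1, Mul(-68, 2916))), -1)) = Mul(3, Pow(Add(-3331, Mul(-1, -198288)), -1)) = Mul(3, Pow(Add(-3331, 198288), -1)) = Mul(3, Pow(194957, -1)) = Mul(3, Rational(1, 194957)) = Rational(3, 194957) ≈ 1.5388e-5)
Pow(Add(7622, D), -1) = Pow(Add(7622, Rational(3, 194957)), -1) = Pow(Rational(1485962257, 194957), -1) = Rational(194957, 1485962257)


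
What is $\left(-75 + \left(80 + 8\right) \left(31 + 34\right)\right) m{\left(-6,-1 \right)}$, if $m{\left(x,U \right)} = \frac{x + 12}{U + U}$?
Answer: $-16935$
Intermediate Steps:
$m{\left(x,U \right)} = \frac{12 + x}{2 U}$
$\left(-75 + \left(80 + 8\right) \left(31 + 34\right)\right) m{\left(-6,-1 \right)} = \left(-75 + \left(80 + 8\right) \left(31 + 34\right)\right) \frac{12 - 6}{2 \left(-1\right)} = \left(-75 + 88 \cdot 65\right) \frac{1}{2} \left(-1\right) 6 = \left(-75 + 5720\right) \left(-3\right) = 5645 \left(-3\right) = -16935$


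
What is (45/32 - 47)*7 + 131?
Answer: -6021/32 ≈ -188.16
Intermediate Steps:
(45/32 - 47)*7 + 131 = -1459/32*7 + 131 = -10213/32 + 131 = -6021/32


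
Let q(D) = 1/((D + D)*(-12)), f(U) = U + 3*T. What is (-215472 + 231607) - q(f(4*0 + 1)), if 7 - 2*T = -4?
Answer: 6776701/420 ≈ 16135.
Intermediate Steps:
T = 11/2 (T = 7/2 - ½*(-4) = 7/2 + 2 = 11/2 ≈ 5.5000)
f(U) = 33/2 + U (f(U) = U + 3*(11/2) = U + 33/2 = 33/2 + U)
q(D) = -1/(24*D) (q(D) = 1/((2*D)*(-12)) = 1/(-24*D) = -1/(24*D))
(-215472 + 231607) - q(f(4*0 + 1)) = (-215472 + 231607) - (-1)/(24*(33/2 + (4*0 + 1))) = 16135 - (-1)/(24*(33/2 + (0 + 1))) = 16135 - (-1)/(24*(33/2 + 1)) = 16135 - (-1)/(24*35/2) = 16135 - (-1)*2/(24*35) = 16135 - 1*(-1/420) = 16135 + 1/420 = 6776701/420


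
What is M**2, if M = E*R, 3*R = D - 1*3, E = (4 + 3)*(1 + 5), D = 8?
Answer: 4900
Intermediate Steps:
E = 42 (E = 7*6 = 42)
R = 5/3 (R = (8 - 1*3)/3 = (8 - 3)/3 = (1/3)*5 = 5/3 ≈ 1.6667)
M = 70 (M = 42*(5/3) = 70)
M**2 = 70**2 = 4900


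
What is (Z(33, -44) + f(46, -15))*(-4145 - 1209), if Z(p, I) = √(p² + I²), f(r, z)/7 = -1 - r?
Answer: 1466996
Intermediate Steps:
f(r, z) = -7 - 7*r (f(r, z) = 7*(-1 - r) = -7 - 7*r)
Z(p, I) = √(I² + p²)
(Z(33, -44) + f(46, -15))*(-4145 - 1209) = (√((-44)² + 33²) + (-7 - 7*46))*(-4145 - 1209) = (√(1936 + 1089) + (-7 - 322))*(-5354) = (√3025 - 329)*(-5354) = (55 - 329)*(-5354) = -274*(-5354) = 1466996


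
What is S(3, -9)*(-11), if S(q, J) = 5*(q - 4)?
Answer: 55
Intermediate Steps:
S(q, J) = -20 + 5*q (S(q, J) = 5*(-4 + q) = -20 + 5*q)
S(3, -9)*(-11) = (-20 + 5*3)*(-11) = (-20 + 15)*(-11) = -5*(-11) = 55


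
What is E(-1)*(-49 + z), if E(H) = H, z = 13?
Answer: 36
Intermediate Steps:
E(-1)*(-49 + z) = -(-49 + 13) = -1*(-36) = 36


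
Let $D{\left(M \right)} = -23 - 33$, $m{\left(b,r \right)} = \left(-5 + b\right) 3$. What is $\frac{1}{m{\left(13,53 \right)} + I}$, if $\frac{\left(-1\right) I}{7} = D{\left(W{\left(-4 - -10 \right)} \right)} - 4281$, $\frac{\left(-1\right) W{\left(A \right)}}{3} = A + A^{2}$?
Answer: $\frac{1}{30383} \approx 3.2913 \cdot 10^{-5}$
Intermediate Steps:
$m{\left(b,r \right)} = -15 + 3 b$
$W{\left(A \right)} = - 3 A - 3 A^{2}$ ($W{\left(A \right)} = - 3 \left(A + A^{2}\right) = - 3 A - 3 A^{2}$)
$D{\left(M \right)} = -56$ ($D{\left(M \right)} = -23 - 33 = -56$)
$I = 30359$ ($I = - 7 \left(-56 - 4281\right) = \left(-7\right) \left(-4337\right) = 30359$)
$\frac{1}{m{\left(13,53 \right)} + I} = \frac{1}{\left(-15 + 3 \cdot 13\right) + 30359} = \frac{1}{\left(-15 + 39\right) + 30359} = \frac{1}{24 + 30359} = \frac{1}{30383}$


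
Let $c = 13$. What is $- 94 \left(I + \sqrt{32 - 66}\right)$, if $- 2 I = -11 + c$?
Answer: $94 - 94 i \sqrt{34} \approx 94.0 - 548.11 i$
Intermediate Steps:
$I = -1$ ($I = - \frac{-11 + 13}{2} = \left(- \frac{1}{2}\right) 2 = -1$)
$- 94 \left(I + \sqrt{32 - 66}\right) = - 94 \left(-1 + \sqrt{32 - 66}\right) = - 94 \left(-1 + \sqrt{-34}\right) = - 94 \left(-1 + i \sqrt{34}\right) = 94 - 94 i \sqrt{34}$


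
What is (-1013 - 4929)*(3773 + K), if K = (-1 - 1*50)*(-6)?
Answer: -24237418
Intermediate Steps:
K = 306 (K = (-1 - 50)*(-6) = -51*(-6) = 306)
(-1013 - 4929)*(3773 + K) = (-1013 - 4929)*(3773 + 306) = -5942*4079 = -24237418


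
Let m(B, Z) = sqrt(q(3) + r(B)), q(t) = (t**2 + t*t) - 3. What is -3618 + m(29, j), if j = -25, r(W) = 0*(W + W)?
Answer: -3618 + sqrt(15) ≈ -3614.1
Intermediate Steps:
r(W) = 0 (r(W) = 0*(2*W) = 0)
q(t) = -3 + 2*t**2 (q(t) = (t**2 + t**2) - 3 = 2*t**2 - 3 = -3 + 2*t**2)
m(B, Z) = sqrt(15) (m(B, Z) = sqrt((-3 + 2*3**2) + 0) = sqrt((-3 + 2*9) + 0) = sqrt((-3 + 18) + 0) = sqrt(15 + 0) = sqrt(15))
-3618 + m(29, j) = -3618 + sqrt(15)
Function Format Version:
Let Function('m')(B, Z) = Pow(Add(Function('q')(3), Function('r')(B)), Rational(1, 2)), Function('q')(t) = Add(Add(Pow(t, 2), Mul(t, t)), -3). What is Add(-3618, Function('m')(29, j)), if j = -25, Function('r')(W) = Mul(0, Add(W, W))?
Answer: Add(-3618, Pow(15, Rational(1, 2))) ≈ -3614.1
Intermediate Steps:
Function('r')(W) = 0 (Function('r')(W) = Mul(0, Mul(2, W)) = 0)
Function('q')(t) = Add(-3, Mul(2, Pow(t, 2))) (Function('q')(t) = Add(Add(Pow(t, 2), Pow(t, 2)), -3) = Add(Mul(2, Pow(t, 2)), -3) = Add(-3, Mul(2, Pow(t, 2))))
Function('m')(B, Z) = Pow(15, Rational(1, 2)) (Function('m')(B, Z) = Pow(Add(Add(-3, Mul(2, Pow(3, 2))), 0), Rational(1, 2)) = Pow(Add(Add(-3, Mul(2, 9)), 0), Rational(1, 2)) = Pow(Add(Add(-3, 18), 0), Rational(1, 2)) = Pow(Add(15, 0), Rational(1, 2)) = Pow(15, Rational(1, 2)))
Add(-3618, Function('m')(29, j)) = Add(-3618, Pow(15, Rational(1, 2)))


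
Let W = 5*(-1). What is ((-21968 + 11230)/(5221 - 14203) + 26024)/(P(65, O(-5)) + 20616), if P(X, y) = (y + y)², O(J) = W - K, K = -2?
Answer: 116879153/92748132 ≈ 1.2602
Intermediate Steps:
W = -5
O(J) = -3 (O(J) = -5 - 1*(-2) = -5 + 2 = -3)
P(X, y) = 4*y² (P(X, y) = (2*y)² = 4*y²)
((-21968 + 11230)/(5221 - 14203) + 26024)/(P(65, O(-5)) + 20616) = ((-21968 + 11230)/(5221 - 14203) + 26024)/(4*(-3)² + 20616) = (-10738/(-8982) + 26024)/(4*9 + 20616) = (-10738*(-1/8982) + 26024)/(36 + 20616) = (5369/4491 + 26024)/20652 = (116879153/4491)*(1/20652) = 116879153/92748132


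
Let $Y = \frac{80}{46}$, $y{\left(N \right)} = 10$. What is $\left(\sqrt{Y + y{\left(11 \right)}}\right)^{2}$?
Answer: $\frac{270}{23} \approx 11.739$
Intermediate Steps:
$Y = \frac{40}{23}$ ($Y = 80 \cdot \frac{1}{46} = \frac{40}{23} \approx 1.7391$)
$\left(\sqrt{Y + y{\left(11 \right)}}\right)^{2} = \left(\sqrt{\frac{40}{23} + 10}\right)^{2} = \left(\sqrt{\frac{270}{23}}\right)^{2} = \left(\frac{3 \sqrt{690}}{23}\right)^{2} = \frac{270}{23}$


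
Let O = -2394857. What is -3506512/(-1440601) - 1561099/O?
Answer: 10646515589283/3450033389057 ≈ 3.0859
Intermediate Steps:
-3506512/(-1440601) - 1561099/O = -3506512/(-1440601) - 1561099/(-2394857) = -3506512*(-1/1440601) - 1561099*(-1/2394857) = 3506512/1440601 + 1561099/2394857 = 10646515589283/3450033389057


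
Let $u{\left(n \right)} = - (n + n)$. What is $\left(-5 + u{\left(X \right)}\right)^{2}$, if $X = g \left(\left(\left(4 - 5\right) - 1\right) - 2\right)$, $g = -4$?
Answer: $1369$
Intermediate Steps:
$X = 16$ ($X = - 4 \left(\left(\left(4 - 5\right) - 1\right) - 2\right) = - 4 \left(\left(-1 - 1\right) - 2\right) = - 4 \left(-2 - 2\right) = \left(-4\right) \left(-4\right) = 16$)
$u{\left(n \right)} = - 2 n$
$\left(-5 + u{\left(X \right)}\right)^{2} = \left(-5 - 32\right)^{2} = \left(-37\right)^{2} = 1369$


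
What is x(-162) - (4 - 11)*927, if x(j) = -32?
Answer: 6457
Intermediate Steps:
x(-162) - (4 - 11)*927 = -32 - (4 - 11)*927 = -32 - (-7)*927 = -32 - 1*(-6489) = -32 + 6489 = 6457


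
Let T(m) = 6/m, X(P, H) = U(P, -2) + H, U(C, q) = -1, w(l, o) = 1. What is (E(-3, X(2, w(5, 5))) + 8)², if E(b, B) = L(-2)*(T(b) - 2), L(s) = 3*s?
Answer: 1024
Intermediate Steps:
X(P, H) = -1 + H
E(b, B) = 12 - 36/b (E(b, B) = (3*(-2))*(6/b - 2) = -6*(-2 + 6/b) = 12 - 36/b)
(E(-3, X(2, w(5, 5))) + 8)² = ((12 - 36/(-3)) + 8)² = ((12 - 36*(-⅓)) + 8)² = ((12 + 12) + 8)² = (24 + 8)² = 32² = 1024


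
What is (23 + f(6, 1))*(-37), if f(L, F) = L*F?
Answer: -1073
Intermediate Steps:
f(L, F) = F*L
(23 + f(6, 1))*(-37) = (23 + 1*6)*(-37) = (23 + 6)*(-37) = 29*(-37) = -1073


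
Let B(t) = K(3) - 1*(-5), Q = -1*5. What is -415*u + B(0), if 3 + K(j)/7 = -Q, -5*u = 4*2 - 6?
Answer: 185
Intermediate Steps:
u = -⅖ (u = -(4*2 - 6)/5 = -(8 - 6)/5 = -⅕*2 = -⅖ ≈ -0.40000)
Q = -5
K(j) = 14 (K(j) = -21 + 7*(-1*(-5)) = -21 + 7*5 = -21 + 35 = 14)
B(t) = 19 (B(t) = 14 - 1*(-5) = 14 + 5 = 19)
-415*u + B(0) = -415*(-⅖) + 19 = 166 + 19 = 185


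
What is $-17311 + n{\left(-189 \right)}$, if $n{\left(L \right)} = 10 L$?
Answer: $-19201$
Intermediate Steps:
$-17311 + n{\left(-189 \right)} = -17311 + 10 \left(-189\right) = -17311 - 1890 = -19201$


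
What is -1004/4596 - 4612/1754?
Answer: -2869721/1007673 ≈ -2.8479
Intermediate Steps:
-1004/4596 - 4612/1754 = -1004*1/4596 - 4612*1/1754 = -251/1149 - 2306/877 = -2869721/1007673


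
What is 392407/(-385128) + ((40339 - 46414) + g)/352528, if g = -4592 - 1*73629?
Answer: -10674950299/8485525224 ≈ -1.2580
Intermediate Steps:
g = -78221 (g = -4592 - 73629 = -78221)
392407/(-385128) + ((40339 - 46414) + g)/352528 = 392407/(-385128) + ((40339 - 46414) - 78221)/352528 = 392407*(-1/385128) + (-6075 - 78221)*(1/352528) = -392407/385128 - 84296*1/352528 = -392407/385128 - 10537/44066 = -10674950299/8485525224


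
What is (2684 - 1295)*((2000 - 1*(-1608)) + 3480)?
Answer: 9845232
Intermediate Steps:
(2684 - 1295)*((2000 - 1*(-1608)) + 3480) = 1389*((2000 + 1608) + 3480) = 1389*(3608 + 3480) = 1389*7088 = 9845232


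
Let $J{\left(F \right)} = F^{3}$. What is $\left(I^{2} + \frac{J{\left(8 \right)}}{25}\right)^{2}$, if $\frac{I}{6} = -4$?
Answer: $\frac{222367744}{625} \approx 3.5579 \cdot 10^{5}$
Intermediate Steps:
$I = -24$ ($I = 6 \left(-4\right) = -24$)
$\left(I^{2} + \frac{J{\left(8 \right)}}{25}\right)^{2} = \left(\left(-24\right)^{2} + \frac{8^{3}}{25}\right)^{2} = \left(576 + 512 \cdot \frac{1}{25}\right)^{2} = \left(576 + \frac{512}{25}\right)^{2} = \left(\frac{14912}{25}\right)^{2} = \frac{222367744}{625}$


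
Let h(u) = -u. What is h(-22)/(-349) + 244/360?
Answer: 19309/31410 ≈ 0.61474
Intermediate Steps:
h(-22)/(-349) + 244/360 = -1*(-22)/(-349) + 244/360 = 22*(-1/349) + 244*(1/360) = -22/349 + 61/90 = 19309/31410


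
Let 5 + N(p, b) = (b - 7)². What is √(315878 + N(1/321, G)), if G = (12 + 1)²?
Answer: 3*√38013 ≈ 584.91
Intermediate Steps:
G = 169 (G = 13² = 169)
N(p, b) = -5 + (-7 + b)² (N(p, b) = -5 + (b - 7)² = -5 + (-7 + b)²)
√(315878 + N(1/321, G)) = √(315878 + (-5 + (-7 + 169)²)) = √(315878 + (-5 + 162²)) = √(315878 + (-5 + 26244)) = √(315878 + 26239) = √342117 = 3*√38013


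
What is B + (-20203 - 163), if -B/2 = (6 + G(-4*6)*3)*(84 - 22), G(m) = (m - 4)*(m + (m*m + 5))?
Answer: 5780602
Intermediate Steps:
G(m) = (-4 + m)*(5 + m + m²) (G(m) = (-4 + m)*(m + (m² + 5)) = (-4 + m)*(m + (5 + m²)) = (-4 + m)*(5 + m + m²))
B = 5800968 (B = -2*(6 + (-20 - 4*6 + (-4*6)³ - 3*(-4*6)²)*3)*(84 - 22) = -2*(6 + (-20 - 24 + (-24)³ - 3*(-24)²)*3)*62 = -2*(6 + (-20 - 24 - 13824 - 3*576)*3)*62 = -2*(6 + (-20 - 24 - 13824 - 1728)*3)*62 = -2*(6 - 15596*3)*62 = -2*(6 - 46788)*62 = -(-93564)*62 = -2*(-2900484) = 5800968)
B + (-20203 - 163) = 5800968 + (-20203 - 163) = 5800968 - 20366 = 5780602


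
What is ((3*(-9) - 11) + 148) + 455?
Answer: 565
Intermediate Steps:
((3*(-9) - 11) + 148) + 455 = ((-27 - 11) + 148) + 455 = (-38 + 148) + 455 = 110 + 455 = 565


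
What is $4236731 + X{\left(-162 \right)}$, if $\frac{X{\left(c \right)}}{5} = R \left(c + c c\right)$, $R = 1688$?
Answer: $224368811$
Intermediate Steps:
$X{\left(c \right)} = 8440 c + 8440 c^{2}$ ($X{\left(c \right)} = 5 \cdot 1688 \left(c + c c\right) = 5 \cdot 1688 \left(c + c^{2}\right) = 5 \left(1688 c + 1688 c^{2}\right) = 8440 c + 8440 c^{2}$)
$4236731 + X{\left(-162 \right)} = 4236731 + 8440 \left(-162\right) \left(1 - 162\right) = 4236731 + 8440 \left(-162\right) \left(-161\right) = 4236731 + 220132080 = 224368811$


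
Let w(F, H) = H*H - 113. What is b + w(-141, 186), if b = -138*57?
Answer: 26617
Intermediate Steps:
w(F, H) = -113 + H² (w(F, H) = H² - 113 = -113 + H²)
b = -7866
b + w(-141, 186) = -7866 + (-113 + 186²) = -7866 + (-113 + 34596) = -7866 + 34483 = 26617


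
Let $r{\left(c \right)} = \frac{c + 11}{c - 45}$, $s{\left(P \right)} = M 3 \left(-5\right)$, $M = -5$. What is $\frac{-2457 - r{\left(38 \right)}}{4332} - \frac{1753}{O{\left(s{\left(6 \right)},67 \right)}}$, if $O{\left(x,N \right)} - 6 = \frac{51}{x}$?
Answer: $- \frac{95129525}{361722} \approx -262.99$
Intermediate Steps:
$s{\left(P \right)} = 75$ ($s{\left(P \right)} = \left(-5\right) 3 \left(-5\right) = \left(-15\right) \left(-5\right) = 75$)
$r{\left(c \right)} = \frac{11 + c}{-45 + c}$
$O{\left(x,N \right)} = 6 + \frac{51}{x}$
$\frac{-2457 - r{\left(38 \right)}}{4332} - \frac{1753}{O{\left(s{\left(6 \right)},67 \right)}} = \frac{-2457 - \frac{11 + 38}{-45 + 38}}{4332} - \frac{1753}{6 + \frac{51}{75}} = \left(-2457 - \frac{1}{-7} \cdot 49\right) \frac{1}{4332} - \frac{1753}{6 + 51 \cdot \frac{1}{75}} = \left(-2457 - \left(- \frac{1}{7}\right) 49\right) \frac{1}{4332} - \frac{1753}{6 + \frac{17}{25}} = \left(-2457 - -7\right) \frac{1}{4332} - \frac{1753}{\frac{167}{25}} = \left(-2457 + 7\right) \frac{1}{4332} - \frac{43825}{167} = \left(-2450\right) \frac{1}{4332} - \frac{43825}{167} = - \frac{1225}{2166} - \frac{43825}{167} = - \frac{95129525}{361722}$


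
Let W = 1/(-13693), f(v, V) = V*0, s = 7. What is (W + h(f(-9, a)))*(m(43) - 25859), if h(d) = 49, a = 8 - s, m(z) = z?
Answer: -17321400096/13693 ≈ -1.2650e+6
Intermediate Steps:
a = 1 (a = 8 - 1*7 = 8 - 7 = 1)
f(v, V) = 0
W = -1/13693 ≈ -7.3030e-5
(W + h(f(-9, a)))*(m(43) - 25859) = (-1/13693 + 49)*(43 - 25859) = (670956/13693)*(-25816) = -17321400096/13693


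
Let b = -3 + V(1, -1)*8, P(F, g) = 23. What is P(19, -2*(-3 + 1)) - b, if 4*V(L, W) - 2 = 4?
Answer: 14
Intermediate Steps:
V(L, W) = 3/2 (V(L, W) = ½ + (¼)*4 = ½ + 1 = 3/2)
b = 9 (b = -3 + (3/2)*8 = -3 + 12 = 9)
P(19, -2*(-3 + 1)) - b = 23 - 1*9 = 23 - 9 = 14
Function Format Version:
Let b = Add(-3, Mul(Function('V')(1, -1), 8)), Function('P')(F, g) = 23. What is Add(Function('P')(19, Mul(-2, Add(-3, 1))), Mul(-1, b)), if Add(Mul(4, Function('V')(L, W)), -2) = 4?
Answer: 14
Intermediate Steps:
Function('V')(L, W) = Rational(3, 2) (Function('V')(L, W) = Add(Rational(1, 2), Mul(Rational(1, 4), 4)) = Add(Rational(1, 2), 1) = Rational(3, 2))
b = 9 (b = Add(-3, Mul(Rational(3, 2), 8)) = Add(-3, 12) = 9)
Add(Function('P')(19, Mul(-2, Add(-3, 1))), Mul(-1, b)) = Add(23, Mul(-1, 9)) = Add(23, -9) = 14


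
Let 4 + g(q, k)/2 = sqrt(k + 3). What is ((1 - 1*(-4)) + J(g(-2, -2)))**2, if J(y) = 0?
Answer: 25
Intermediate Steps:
g(q, k) = -8 + 2*sqrt(3 + k) (g(q, k) = -8 + 2*sqrt(k + 3) = -8 + 2*sqrt(3 + k))
((1 - 1*(-4)) + J(g(-2, -2)))**2 = ((1 - 1*(-4)) + 0)**2 = ((1 + 4) + 0)**2 = (5 + 0)**2 = 5**2 = 25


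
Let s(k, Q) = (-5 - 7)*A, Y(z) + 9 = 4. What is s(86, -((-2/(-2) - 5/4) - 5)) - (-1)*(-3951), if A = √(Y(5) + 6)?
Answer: -3963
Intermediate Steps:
Y(z) = -5 (Y(z) = -9 + 4 = -5)
A = 1 (A = √(-5 + 6) = √1 = 1)
s(k, Q) = -12 (s(k, Q) = (-5 - 7)*1 = -12*1 = -12)
s(86, -((-2/(-2) - 5/4) - 5)) - (-1)*(-3951) = -12 - (-1)*(-3951) = -12 - 1*3951 = -12 - 3951 = -3963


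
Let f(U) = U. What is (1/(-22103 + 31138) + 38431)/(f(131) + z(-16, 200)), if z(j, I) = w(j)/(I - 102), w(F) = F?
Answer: 5671326738/19307795 ≈ 293.73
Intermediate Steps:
z(j, I) = j/(-102 + I) (z(j, I) = j/(I - 102) = j/(-102 + I))
(1/(-22103 + 31138) + 38431)/(f(131) + z(-16, 200)) = (1/(-22103 + 31138) + 38431)/(131 - 16/(-102 + 200)) = (1/9035 + 38431)/(131 - 16/98) = (1/9035 + 38431)/(131 - 16*1/98) = 347224086/(9035*(131 - 8/49)) = 347224086/(9035*(6411/49)) = (347224086/9035)*(49/6411) = 5671326738/19307795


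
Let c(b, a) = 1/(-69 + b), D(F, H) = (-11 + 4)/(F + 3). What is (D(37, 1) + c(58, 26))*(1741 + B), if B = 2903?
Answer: -135837/110 ≈ -1234.9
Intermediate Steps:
D(F, H) = -7/(3 + F)
(D(37, 1) + c(58, 26))*(1741 + B) = (-7/(3 + 37) + 1/(-69 + 58))*(1741 + 2903) = (-7/40 + 1/(-11))*4644 = (-7*1/40 - 1/11)*4644 = (-7/40 - 1/11)*4644 = -117/440*4644 = -135837/110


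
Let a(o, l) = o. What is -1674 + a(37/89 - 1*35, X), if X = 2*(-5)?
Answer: -152064/89 ≈ -1708.6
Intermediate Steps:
X = -10
-1674 + a(37/89 - 1*35, X) = -1674 + (37/89 - 1*35) = -1674 + (37*(1/89) - 35) = -1674 + (37/89 - 35) = -1674 - 3078/89 = -152064/89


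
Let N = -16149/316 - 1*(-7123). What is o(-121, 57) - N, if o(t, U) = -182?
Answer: -2292231/316 ≈ -7253.9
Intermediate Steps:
N = 2234719/316 (N = -16149*1/316 + 7123 = -16149/316 + 7123 = 2234719/316 ≈ 7071.9)
o(-121, 57) - N = -182 - 1*2234719/316 = -182 - 2234719/316 = -2292231/316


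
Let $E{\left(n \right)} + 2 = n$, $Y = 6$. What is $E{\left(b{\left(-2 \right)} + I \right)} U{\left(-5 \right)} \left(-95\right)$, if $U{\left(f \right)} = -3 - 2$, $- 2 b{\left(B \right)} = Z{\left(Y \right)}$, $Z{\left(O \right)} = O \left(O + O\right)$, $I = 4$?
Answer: $-16150$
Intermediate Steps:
$Z{\left(O \right)} = 2 O^{2}$ ($Z{\left(O \right)} = O 2 O = 2 O^{2}$)
$b{\left(B \right)} = -36$ ($b{\left(B \right)} = - \frac{2 \cdot 6^{2}}{2} = - \frac{2 \cdot 36}{2} = \left(- \frac{1}{2}\right) 72 = -36$)
$U{\left(f \right)} = -5$ ($U{\left(f \right)} = -3 - 2 = -5$)
$E{\left(n \right)} = -2 + n$
$E{\left(b{\left(-2 \right)} + I \right)} U{\left(-5 \right)} \left(-95\right) = \left(-2 + \left(-36 + 4\right)\right) \left(-5\right) \left(-95\right) = \left(-2 - 32\right) \left(-5\right) \left(-95\right) = \left(-34\right) \left(-5\right) \left(-95\right) = 170 \left(-95\right) = -16150$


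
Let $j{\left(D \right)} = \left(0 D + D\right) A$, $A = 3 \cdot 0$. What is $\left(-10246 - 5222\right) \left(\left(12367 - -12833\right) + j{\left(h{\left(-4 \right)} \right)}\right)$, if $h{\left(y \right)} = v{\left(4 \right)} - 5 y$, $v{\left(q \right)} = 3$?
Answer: $-389793600$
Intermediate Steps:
$h{\left(y \right)} = 3 - 5 y$
$A = 0$
$j{\left(D \right)} = 0$ ($j{\left(D \right)} = \left(0 D + D\right) 0 = \left(0 + D\right) 0 = D 0 = 0$)
$\left(-10246 - 5222\right) \left(\left(12367 - -12833\right) + j{\left(h{\left(-4 \right)} \right)}\right) = \left(-10246 - 5222\right) \left(\left(12367 - -12833\right) + 0\right) = - 15468 \left(\left(12367 + 12833\right) + 0\right) = - 15468 \left(25200 + 0\right) = \left(-15468\right) 25200 = -389793600$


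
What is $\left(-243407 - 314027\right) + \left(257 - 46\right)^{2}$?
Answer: $-512913$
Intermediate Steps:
$\left(-243407 - 314027\right) + \left(257 - 46\right)^{2} = -557434 + 211^{2} = -557434 + 44521 = -512913$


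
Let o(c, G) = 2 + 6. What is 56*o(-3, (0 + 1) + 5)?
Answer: 448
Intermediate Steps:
o(c, G) = 8
56*o(-3, (0 + 1) + 5) = 56*8 = 448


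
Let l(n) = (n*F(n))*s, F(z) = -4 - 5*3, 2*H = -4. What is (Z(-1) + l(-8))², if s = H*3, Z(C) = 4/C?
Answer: 839056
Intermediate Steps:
H = -2 (H = (½)*(-4) = -2)
F(z) = -19 (F(z) = -4 - 15 = -19)
s = -6 (s = -2*3 = -6)
l(n) = 114*n (l(n) = (n*(-19))*(-6) = -19*n*(-6) = 114*n)
(Z(-1) + l(-8))² = (4/(-1) + 114*(-8))² = (4*(-1) - 912)² = (-4 - 912)² = (-916)² = 839056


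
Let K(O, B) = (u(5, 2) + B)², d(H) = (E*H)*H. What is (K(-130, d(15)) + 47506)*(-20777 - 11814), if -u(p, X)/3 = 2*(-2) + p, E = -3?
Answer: -16529829290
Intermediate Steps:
u(p, X) = 12 - 3*p (u(p, X) = -3*(2*(-2) + p) = -3*(-4 + p) = 12 - 3*p)
d(H) = -3*H² (d(H) = (-3*H)*H = -3*H²)
K(O, B) = (-3 + B)² (K(O, B) = ((12 - 3*5) + B)² = ((12 - 15) + B)² = (-3 + B)²)
(K(-130, d(15)) + 47506)*(-20777 - 11814) = ((-3 - 3*15²)² + 47506)*(-20777 - 11814) = ((-3 - 3*225)² + 47506)*(-32591) = ((-3 - 675)² + 47506)*(-32591) = ((-678)² + 47506)*(-32591) = (459684 + 47506)*(-32591) = 507190*(-32591) = -16529829290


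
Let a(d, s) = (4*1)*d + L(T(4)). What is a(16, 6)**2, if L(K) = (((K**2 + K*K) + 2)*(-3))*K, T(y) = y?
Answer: 118336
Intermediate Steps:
L(K) = K*(-6 - 6*K**2) (L(K) = (((K**2 + K**2) + 2)*(-3))*K = ((2*K**2 + 2)*(-3))*K = ((2 + 2*K**2)*(-3))*K = (-6 - 6*K**2)*K = K*(-6 - 6*K**2))
a(d, s) = -408 + 4*d (a(d, s) = (4*1)*d - 6*4*(1 + 4**2) = 4*d - 6*4*(1 + 16) = 4*d - 6*4*17 = 4*d - 408 = -408 + 4*d)
a(16, 6)**2 = (-408 + 4*16)**2 = (-408 + 64)**2 = (-344)**2 = 118336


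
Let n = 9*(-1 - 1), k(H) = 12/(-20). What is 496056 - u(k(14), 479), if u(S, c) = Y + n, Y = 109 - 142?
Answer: 496107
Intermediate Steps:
k(H) = -⅗ (k(H) = 12*(-1/20) = -⅗)
n = -18 (n = 9*(-2) = -18)
Y = -33
u(S, c) = -51 (u(S, c) = -33 - 18 = -51)
496056 - u(k(14), 479) = 496056 - 1*(-51) = 496056 + 51 = 496107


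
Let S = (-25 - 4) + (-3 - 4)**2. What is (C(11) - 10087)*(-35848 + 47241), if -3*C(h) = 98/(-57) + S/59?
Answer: -1159387009693/10089 ≈ -1.1492e+8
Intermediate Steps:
S = 20 (S = -29 + (-7)**2 = -29 + 49 = 20)
C(h) = 4642/10089 (C(h) = -(98/(-57) + 20/59)/3 = -(98*(-1/57) + 20*(1/59))/3 = -(-98/57 + 20/59)/3 = -1/3*(-4642/3363) = 4642/10089)
(C(11) - 10087)*(-35848 + 47241) = (4642/10089 - 10087)*(-35848 + 47241) = -101763101/10089*11393 = -1159387009693/10089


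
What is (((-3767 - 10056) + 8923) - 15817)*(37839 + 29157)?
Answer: -1387956132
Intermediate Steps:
(((-3767 - 10056) + 8923) - 15817)*(37839 + 29157) = ((-13823 + 8923) - 15817)*66996 = (-4900 - 15817)*66996 = -20717*66996 = -1387956132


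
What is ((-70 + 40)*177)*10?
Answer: -53100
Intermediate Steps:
((-70 + 40)*177)*10 = -30*177*10 = -5310*10 = -53100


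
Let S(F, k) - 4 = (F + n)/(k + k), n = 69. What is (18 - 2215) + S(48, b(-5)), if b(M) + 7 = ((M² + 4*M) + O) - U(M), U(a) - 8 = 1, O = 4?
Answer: -30819/14 ≈ -2201.4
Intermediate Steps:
U(a) = 9 (U(a) = 8 + 1 = 9)
b(M) = -12 + M² + 4*M (b(M) = -7 + (((M² + 4*M) + 4) - 1*9) = -7 + ((4 + M² + 4*M) - 9) = -7 + (-5 + M² + 4*M) = -12 + M² + 4*M)
S(F, k) = 4 + (69 + F)/(2*k) (S(F, k) = 4 + (F + 69)/(k + k) = 4 + (69 + F)/((2*k)) = 4 + (69 + F)*(1/(2*k)) = 4 + (69 + F)/(2*k))
(18 - 2215) + S(48, b(-5)) = (18 - 2215) + (69 + 48 + 8*(-12 + (-5)² + 4*(-5)))/(2*(-12 + (-5)² + 4*(-5))) = -2197 + (69 + 48 + 8*(-12 + 25 - 20))/(2*(-12 + 25 - 20)) = -2197 + (½)*(69 + 48 + 8*(-7))/(-7) = -2197 + (½)*(-⅐)*(69 + 48 - 56) = -2197 + (½)*(-⅐)*61 = -2197 - 61/14 = -30819/14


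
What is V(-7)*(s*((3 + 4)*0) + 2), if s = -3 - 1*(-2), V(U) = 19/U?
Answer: -38/7 ≈ -5.4286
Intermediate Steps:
s = -1 (s = -3 + 2 = -1)
V(-7)*(s*((3 + 4)*0) + 2) = (19/(-7))*(-(3 + 4)*0 + 2) = (19*(-⅐))*(-7*0 + 2) = -19*(-1*0 + 2)/7 = -19*(0 + 2)/7 = -19/7*2 = -38/7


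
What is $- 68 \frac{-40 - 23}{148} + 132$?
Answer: $\frac{5955}{37} \approx 160.95$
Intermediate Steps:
$- 68 \frac{-40 - 23}{148} + 132 = - 68 \left(-40 - 23\right) \frac{1}{148} + 132 = - 68 \left(\left(-63\right) \frac{1}{148}\right) + 132 = \left(-68\right) \left(- \frac{63}{148}\right) + 132 = \frac{1071}{37} + 132 = \frac{5955}{37}$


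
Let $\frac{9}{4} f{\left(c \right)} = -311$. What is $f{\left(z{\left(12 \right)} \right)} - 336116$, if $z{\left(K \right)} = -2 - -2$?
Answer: $- \frac{3026288}{9} \approx -3.3625 \cdot 10^{5}$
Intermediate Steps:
$z{\left(K \right)} = 0$ ($z{\left(K \right)} = -2 + 2 = 0$)
$f{\left(c \right)} = - \frac{1244}{9}$ ($f{\left(c \right)} = \frac{4}{9} \left(-311\right) = - \frac{1244}{9}$)
$f{\left(z{\left(12 \right)} \right)} - 336116 = - \frac{1244}{9} - 336116 = - \frac{3026288}{9}$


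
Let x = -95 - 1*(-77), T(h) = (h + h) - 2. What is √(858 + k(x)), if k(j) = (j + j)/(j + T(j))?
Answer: √168294/14 ≈ 29.303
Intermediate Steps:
T(h) = -2 + 2*h (T(h) = 2*h - 2 = -2 + 2*h)
x = -18 (x = -95 + 77 = -18)
k(j) = 2*j/(-2 + 3*j) (k(j) = (j + j)/(j + (-2 + 2*j)) = (2*j)/(-2 + 3*j) = 2*j/(-2 + 3*j))
√(858 + k(x)) = √(858 + 2*(-18)/(-2 + 3*(-18))) = √(858 + 2*(-18)/(-2 - 54)) = √(858 + 2*(-18)/(-56)) = √(858 + 2*(-18)*(-1/56)) = √(858 + 9/14) = √(12021/14) = √168294/14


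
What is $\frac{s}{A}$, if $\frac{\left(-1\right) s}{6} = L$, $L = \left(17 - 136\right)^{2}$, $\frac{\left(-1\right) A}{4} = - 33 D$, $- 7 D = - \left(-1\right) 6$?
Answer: $\frac{99127}{132} \approx 750.96$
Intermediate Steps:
$D = - \frac{6}{7}$ ($D = - \frac{\left(-1\right) \left(\left(-1\right) 6\right)}{7} = - \frac{\left(-1\right) \left(-6\right)}{7} = \left(- \frac{1}{7}\right) 6 = - \frac{6}{7} \approx -0.85714$)
$A = - \frac{792}{7}$ ($A = - 4 \left(\left(-33\right) \left(- \frac{6}{7}\right)\right) = \left(-4\right) \frac{198}{7} = - \frac{792}{7} \approx -113.14$)
$L = 14161$ ($L = \left(-119\right)^{2} = 14161$)
$s = -84966$ ($s = \left(-6\right) 14161 = -84966$)
$\frac{s}{A} = - \frac{84966}{- \frac{792}{7}} = \left(-84966\right) \left(- \frac{7}{792}\right) = \frac{99127}{132}$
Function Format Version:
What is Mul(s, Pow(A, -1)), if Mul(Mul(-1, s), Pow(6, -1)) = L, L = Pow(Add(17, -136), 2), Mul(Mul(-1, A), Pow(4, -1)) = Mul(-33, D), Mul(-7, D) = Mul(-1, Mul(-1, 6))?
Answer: Rational(99127, 132) ≈ 750.96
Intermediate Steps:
D = Rational(-6, 7) (D = Mul(Rational(-1, 7), Mul(-1, Mul(-1, 6))) = Mul(Rational(-1, 7), Mul(-1, -6)) = Mul(Rational(-1, 7), 6) = Rational(-6, 7) ≈ -0.85714)
A = Rational(-792, 7) (A = Mul(-4, Mul(-33, Rational(-6, 7))) = Mul(-4, Rational(198, 7)) = Rational(-792, 7) ≈ -113.14)
L = 14161 (L = Pow(-119, 2) = 14161)
s = -84966 (s = Mul(-6, 14161) = -84966)
Mul(s, Pow(A, -1)) = Mul(-84966, Pow(Rational(-792, 7), -1)) = Mul(-84966, Rational(-7, 792)) = Rational(99127, 132)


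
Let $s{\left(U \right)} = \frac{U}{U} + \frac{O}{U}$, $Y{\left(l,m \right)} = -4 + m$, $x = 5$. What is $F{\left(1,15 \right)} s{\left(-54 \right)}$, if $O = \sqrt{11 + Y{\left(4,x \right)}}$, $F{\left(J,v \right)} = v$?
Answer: $15 - \frac{5 \sqrt{3}}{9} \approx 14.038$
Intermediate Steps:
$O = 2 \sqrt{3}$ ($O = \sqrt{11 + \left(-4 + 5\right)} = \sqrt{11 + 1} = \sqrt{12} = 2 \sqrt{3} \approx 3.4641$)
$s{\left(U \right)} = 1 + \frac{2 \sqrt{3}}{U}$ ($s{\left(U \right)} = \frac{U}{U} + \frac{2 \sqrt{3}}{U} = 1 + \frac{2 \sqrt{3}}{U}$)
$F{\left(1,15 \right)} s{\left(-54 \right)} = 15 \frac{-54 + 2 \sqrt{3}}{-54} = 15 \left(- \frac{-54 + 2 \sqrt{3}}{54}\right) = 15 \left(1 - \frac{\sqrt{3}}{27}\right) = 15 - \frac{5 \sqrt{3}}{9}$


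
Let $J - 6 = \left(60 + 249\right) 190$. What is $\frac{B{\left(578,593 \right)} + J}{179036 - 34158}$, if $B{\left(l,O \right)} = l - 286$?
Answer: $\frac{29504}{72439} \approx 0.40729$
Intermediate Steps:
$J = 58716$ ($J = 6 + \left(60 + 249\right) 190 = 6 + 309 \cdot 190 = 6 + 58710 = 58716$)
$B{\left(l,O \right)} = -286 + l$
$\frac{B{\left(578,593 \right)} + J}{179036 - 34158} = \frac{\left(-286 + 578\right) + 58716}{179036 - 34158} = \frac{292 + 58716}{144878} = 59008 \cdot \frac{1}{144878} = \frac{29504}{72439}$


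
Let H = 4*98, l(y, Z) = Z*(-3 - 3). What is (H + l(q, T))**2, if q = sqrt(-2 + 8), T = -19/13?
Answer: 27144100/169 ≈ 1.6062e+5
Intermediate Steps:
T = -19/13 (T = -19*1/13 = -19/13 ≈ -1.4615)
q = sqrt(6) ≈ 2.4495
l(y, Z) = -6*Z (l(y, Z) = Z*(-6) = -6*Z)
H = 392
(H + l(q, T))**2 = (392 - 6*(-19/13))**2 = (392 + 114/13)**2 = (5210/13)**2 = 27144100/169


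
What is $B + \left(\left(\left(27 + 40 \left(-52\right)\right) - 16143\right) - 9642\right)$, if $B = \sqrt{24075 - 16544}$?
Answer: $-27838 + \sqrt{7531} \approx -27751.0$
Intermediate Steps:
$B = \sqrt{7531} \approx 86.781$
$B + \left(\left(\left(27 + 40 \left(-52\right)\right) - 16143\right) - 9642\right) = \sqrt{7531} + \left(\left(\left(27 + 40 \left(-52\right)\right) - 16143\right) - 9642\right) = \sqrt{7531} + \left(\left(\left(27 - 2080\right) - 16143\right) - 9642\right) = \sqrt{7531} - 27838 = -27838 + \sqrt{7531}$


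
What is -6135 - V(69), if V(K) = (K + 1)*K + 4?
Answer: -10969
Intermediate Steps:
V(K) = 4 + K*(1 + K) (V(K) = (1 + K)*K + 4 = K*(1 + K) + 4 = 4 + K*(1 + K))
-6135 - V(69) = -6135 - (4 + 69 + 69²) = -6135 - (4 + 69 + 4761) = -6135 - 1*4834 = -6135 - 4834 = -10969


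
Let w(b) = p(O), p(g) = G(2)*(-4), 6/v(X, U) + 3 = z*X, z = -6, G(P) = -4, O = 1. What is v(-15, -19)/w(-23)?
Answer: 1/232 ≈ 0.0043103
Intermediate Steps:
v(X, U) = 6/(-3 - 6*X)
p(g) = 16 (p(g) = -4*(-4) = 16)
w(b) = 16
v(-15, -19)/w(-23) = (2/(-1 - 2*(-15)))/16 = (2/(-1 + 30))*(1/16) = (2/29)*(1/16) = 1/232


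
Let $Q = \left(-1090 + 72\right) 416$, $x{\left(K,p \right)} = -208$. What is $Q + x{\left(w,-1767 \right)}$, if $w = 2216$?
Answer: $-423696$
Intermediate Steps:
$Q = -423488$ ($Q = \left(-1018\right) 416 = -423488$)
$Q + x{\left(w,-1767 \right)} = -423488 - 208 = -423696$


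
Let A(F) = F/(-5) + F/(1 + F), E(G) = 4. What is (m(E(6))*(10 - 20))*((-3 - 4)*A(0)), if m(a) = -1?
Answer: 0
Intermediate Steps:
A(F) = -F/5 + F/(1 + F) (A(F) = F*(-⅕) + F/(1 + F) = -F/5 + F/(1 + F))
(m(E(6))*(10 - 20))*((-3 - 4)*A(0)) = (-(10 - 20))*((-3 - 4)*((⅕)*0*(4 - 1*0)/(1 + 0))) = (-1*(-10))*(-7*0*(4 + 0)/(5*1)) = 10*(-7*0*4/5) = 10*(-7*0) = 10*0 = 0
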